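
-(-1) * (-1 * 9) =-9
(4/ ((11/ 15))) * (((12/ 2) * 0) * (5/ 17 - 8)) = 0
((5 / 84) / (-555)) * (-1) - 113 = -1053611 / 9324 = -113.00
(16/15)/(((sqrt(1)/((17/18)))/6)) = 272/45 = 6.04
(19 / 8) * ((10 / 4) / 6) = 95 / 96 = 0.99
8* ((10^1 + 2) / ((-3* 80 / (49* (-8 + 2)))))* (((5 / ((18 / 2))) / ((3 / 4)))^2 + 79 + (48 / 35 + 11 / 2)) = 61740266 / 6075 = 10163.01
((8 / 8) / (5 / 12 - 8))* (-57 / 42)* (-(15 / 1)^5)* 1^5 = -86568750 / 637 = -135900.71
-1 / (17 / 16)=-16 / 17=-0.94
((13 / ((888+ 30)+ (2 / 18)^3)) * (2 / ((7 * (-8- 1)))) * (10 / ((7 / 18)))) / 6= -63180 / 32791927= -0.00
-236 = -236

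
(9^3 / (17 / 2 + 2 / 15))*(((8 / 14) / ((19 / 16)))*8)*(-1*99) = -1108546560 / 34447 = -32181.22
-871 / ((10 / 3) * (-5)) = 2613 / 50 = 52.26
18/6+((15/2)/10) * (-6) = -3/2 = -1.50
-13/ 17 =-0.76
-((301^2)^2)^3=-553092726310835924575445943601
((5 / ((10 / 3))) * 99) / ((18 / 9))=297 / 4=74.25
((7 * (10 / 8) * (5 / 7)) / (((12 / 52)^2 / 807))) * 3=1136525 / 4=284131.25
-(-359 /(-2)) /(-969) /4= 359 /7752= 0.05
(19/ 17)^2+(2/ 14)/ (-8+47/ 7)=2960/ 2601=1.14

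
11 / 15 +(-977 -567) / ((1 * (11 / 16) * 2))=-185159 / 165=-1122.18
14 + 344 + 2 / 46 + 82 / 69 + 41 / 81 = 670192 / 1863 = 359.74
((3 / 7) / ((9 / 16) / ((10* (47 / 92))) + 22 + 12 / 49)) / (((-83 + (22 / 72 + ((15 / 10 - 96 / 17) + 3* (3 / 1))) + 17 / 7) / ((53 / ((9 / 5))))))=-4980007200 / 665309883667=-0.01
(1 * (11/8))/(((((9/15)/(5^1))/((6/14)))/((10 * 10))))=491.07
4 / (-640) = -1 / 160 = -0.01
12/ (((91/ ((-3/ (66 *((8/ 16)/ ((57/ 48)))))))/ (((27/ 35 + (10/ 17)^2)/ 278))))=-0.00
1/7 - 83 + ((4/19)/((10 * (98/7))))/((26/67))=-1432533/17290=-82.85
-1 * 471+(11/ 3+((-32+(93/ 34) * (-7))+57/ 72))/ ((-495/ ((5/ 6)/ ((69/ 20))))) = -1968954167/ 4180572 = -470.98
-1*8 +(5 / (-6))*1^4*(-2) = -19 / 3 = -6.33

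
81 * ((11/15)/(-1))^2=1089/25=43.56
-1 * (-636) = 636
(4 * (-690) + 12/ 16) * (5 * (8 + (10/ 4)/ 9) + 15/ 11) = -31142735/ 264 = -117964.91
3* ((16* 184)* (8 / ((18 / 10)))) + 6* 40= 118480 / 3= 39493.33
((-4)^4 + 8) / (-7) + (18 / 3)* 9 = 114 / 7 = 16.29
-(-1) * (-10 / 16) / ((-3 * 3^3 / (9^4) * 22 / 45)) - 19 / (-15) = 276719 / 2640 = 104.82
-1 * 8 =-8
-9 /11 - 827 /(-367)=5794 /4037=1.44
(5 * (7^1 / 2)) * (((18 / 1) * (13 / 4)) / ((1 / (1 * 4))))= 4095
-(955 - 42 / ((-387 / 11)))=-123349 / 129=-956.19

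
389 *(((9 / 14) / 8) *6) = 10503 / 56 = 187.55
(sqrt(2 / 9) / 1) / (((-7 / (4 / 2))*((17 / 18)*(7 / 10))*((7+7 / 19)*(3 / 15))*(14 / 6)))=-1710*sqrt(2) / 40817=-0.06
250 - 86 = 164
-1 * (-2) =2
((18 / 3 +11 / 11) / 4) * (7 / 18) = 49 / 72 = 0.68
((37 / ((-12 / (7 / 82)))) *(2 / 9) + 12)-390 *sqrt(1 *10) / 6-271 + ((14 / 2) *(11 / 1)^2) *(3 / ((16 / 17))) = 2235.21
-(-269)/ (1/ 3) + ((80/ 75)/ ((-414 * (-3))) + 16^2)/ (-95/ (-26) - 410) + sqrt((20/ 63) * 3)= 2 * sqrt(105)/ 21 + 79357269977/ 98412975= 807.35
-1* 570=-570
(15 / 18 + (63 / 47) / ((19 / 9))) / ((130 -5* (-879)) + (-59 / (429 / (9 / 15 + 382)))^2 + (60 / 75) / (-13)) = 12065421225 / 59935150007764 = 0.00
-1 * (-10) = 10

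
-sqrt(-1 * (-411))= -sqrt(411)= -20.27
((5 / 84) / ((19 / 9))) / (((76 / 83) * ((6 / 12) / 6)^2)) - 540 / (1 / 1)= -1353375 / 2527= -535.57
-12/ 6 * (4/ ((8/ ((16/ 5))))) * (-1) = 16/ 5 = 3.20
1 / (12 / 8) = 2 / 3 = 0.67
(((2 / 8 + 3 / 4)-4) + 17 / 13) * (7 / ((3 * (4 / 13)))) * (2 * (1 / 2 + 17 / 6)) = -770 / 9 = -85.56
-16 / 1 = -16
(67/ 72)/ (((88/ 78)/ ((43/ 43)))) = 871/ 1056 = 0.82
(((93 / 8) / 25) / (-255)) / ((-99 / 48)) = 62 / 70125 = 0.00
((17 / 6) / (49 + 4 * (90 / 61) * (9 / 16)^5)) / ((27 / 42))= 951451648 / 10649648151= 0.09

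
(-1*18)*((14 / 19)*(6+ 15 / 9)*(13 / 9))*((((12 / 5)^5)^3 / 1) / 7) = -6142265934401765376 / 579833984375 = -10593145.80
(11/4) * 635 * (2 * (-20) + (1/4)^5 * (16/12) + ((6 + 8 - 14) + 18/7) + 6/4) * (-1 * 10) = 6745589125/10752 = 627379.94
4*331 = 1324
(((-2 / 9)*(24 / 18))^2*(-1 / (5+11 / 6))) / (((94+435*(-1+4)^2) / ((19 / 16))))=-8 / 2102193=-0.00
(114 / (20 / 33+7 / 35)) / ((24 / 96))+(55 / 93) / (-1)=367895 / 651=565.12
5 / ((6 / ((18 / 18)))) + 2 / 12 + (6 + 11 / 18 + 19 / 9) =175 / 18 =9.72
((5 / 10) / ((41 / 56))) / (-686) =-2 / 2009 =-0.00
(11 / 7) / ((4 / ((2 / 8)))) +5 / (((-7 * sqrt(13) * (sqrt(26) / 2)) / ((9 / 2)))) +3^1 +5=907 / 112- 45 * sqrt(2) / 182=7.75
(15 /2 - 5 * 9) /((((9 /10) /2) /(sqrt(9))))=-250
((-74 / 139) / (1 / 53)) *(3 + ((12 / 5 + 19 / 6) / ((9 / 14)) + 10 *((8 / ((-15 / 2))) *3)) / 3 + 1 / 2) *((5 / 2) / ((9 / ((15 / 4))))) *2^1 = 33993935 / 135108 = 251.61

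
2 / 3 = 0.67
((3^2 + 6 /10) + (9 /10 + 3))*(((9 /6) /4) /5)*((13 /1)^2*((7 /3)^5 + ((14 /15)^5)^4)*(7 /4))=27306806215829347729572333283 /1313681671142578125000000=20786.47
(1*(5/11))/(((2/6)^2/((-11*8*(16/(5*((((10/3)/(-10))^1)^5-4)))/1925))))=279936/1873025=0.15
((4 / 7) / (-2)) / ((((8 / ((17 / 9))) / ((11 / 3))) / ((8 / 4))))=-187 / 378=-0.49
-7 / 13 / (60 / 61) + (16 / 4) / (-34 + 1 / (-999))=-17620789 / 26494260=-0.67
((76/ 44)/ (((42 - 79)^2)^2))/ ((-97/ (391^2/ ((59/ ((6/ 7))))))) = -17428434/ 825888402031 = -0.00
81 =81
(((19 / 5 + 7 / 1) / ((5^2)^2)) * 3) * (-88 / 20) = -3564 / 15625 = -0.23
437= 437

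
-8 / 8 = -1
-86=-86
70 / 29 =2.41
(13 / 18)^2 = 169 / 324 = 0.52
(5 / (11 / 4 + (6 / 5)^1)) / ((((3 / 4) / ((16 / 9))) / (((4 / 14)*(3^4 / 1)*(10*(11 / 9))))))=848.70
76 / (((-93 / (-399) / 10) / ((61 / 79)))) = 6165880 / 2449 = 2517.71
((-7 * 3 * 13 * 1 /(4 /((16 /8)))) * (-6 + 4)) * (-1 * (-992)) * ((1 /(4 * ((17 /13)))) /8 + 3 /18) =877331 /17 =51607.71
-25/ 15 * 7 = -35/ 3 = -11.67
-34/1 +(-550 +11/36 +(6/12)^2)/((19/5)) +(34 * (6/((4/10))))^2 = 44446561/171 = 259921.41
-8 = -8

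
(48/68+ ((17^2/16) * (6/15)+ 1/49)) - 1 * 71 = -2100783/33320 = -63.05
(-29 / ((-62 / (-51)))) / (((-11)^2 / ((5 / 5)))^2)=-1479 / 907742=-0.00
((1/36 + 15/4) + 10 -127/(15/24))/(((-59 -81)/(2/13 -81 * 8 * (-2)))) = 1436294/819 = 1753.72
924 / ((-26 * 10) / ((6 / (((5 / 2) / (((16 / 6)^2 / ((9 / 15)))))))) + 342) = 19712 / 7101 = 2.78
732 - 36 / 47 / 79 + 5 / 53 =144066205 / 196789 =732.08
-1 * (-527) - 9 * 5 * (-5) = 752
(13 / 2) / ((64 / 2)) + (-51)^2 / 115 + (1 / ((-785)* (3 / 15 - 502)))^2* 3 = 26061769998099751 / 1142032443547840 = 22.82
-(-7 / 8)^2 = -49 / 64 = -0.77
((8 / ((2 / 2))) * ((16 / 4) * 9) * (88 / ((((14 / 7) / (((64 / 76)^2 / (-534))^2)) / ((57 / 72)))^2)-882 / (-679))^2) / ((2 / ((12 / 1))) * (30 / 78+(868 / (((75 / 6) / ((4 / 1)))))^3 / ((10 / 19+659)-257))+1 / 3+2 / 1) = 228402400885349640874886142789852187993388300000000 / 4171492499538544244418744999098872718847938225801703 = 0.05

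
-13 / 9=-1.44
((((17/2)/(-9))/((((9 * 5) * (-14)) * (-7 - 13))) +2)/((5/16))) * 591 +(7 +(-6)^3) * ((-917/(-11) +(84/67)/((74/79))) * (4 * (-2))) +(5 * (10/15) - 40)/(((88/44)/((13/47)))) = 400228316705188/2752619625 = 145399.06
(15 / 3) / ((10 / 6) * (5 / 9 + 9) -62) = -135 / 1244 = -0.11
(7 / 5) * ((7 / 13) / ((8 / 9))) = 441 / 520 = 0.85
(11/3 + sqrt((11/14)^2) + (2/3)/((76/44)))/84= 429/7448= 0.06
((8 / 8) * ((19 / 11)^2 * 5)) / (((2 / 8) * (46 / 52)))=187720 / 2783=67.45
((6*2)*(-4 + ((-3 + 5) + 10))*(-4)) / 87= -128 / 29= -4.41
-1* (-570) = 570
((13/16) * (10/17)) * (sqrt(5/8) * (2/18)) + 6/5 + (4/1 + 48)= 53.24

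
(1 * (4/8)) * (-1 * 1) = -1/2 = -0.50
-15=-15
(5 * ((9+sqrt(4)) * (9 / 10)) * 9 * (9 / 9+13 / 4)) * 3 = 45441 / 8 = 5680.12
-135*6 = -810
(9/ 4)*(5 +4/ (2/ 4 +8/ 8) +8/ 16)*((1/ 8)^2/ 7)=21/ 512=0.04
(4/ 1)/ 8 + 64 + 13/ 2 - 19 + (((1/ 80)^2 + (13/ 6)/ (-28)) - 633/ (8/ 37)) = -386494379/ 134400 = -2875.70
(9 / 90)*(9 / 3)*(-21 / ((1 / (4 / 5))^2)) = -504 / 125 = -4.03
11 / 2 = 5.50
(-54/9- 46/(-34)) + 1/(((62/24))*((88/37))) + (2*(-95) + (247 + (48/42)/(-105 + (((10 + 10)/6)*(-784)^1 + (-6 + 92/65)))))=2263008428221/43092382102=52.52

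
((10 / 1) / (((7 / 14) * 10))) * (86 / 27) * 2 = 344 / 27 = 12.74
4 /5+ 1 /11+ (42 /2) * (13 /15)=210 /11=19.09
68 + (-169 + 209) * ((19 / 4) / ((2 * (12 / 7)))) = 1481 / 12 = 123.42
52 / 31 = 1.68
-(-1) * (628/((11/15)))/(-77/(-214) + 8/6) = 6047640/11957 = 505.78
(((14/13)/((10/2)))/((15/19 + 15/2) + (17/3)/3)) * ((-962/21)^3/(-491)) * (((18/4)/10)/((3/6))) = 7807045584/2093734475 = 3.73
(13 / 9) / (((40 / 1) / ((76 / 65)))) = 19 / 450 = 0.04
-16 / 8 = -2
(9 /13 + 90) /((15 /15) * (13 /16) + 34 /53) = 111088 /1781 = 62.37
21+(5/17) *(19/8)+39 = 8255/136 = 60.70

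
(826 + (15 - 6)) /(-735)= -1.14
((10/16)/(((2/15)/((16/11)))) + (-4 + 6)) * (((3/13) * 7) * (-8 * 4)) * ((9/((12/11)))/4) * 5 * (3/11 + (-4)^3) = 42838110/143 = 299567.20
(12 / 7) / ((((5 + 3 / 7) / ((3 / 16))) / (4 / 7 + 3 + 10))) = 45 / 56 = 0.80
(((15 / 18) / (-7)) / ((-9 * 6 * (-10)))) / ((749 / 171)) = -19 / 377496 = -0.00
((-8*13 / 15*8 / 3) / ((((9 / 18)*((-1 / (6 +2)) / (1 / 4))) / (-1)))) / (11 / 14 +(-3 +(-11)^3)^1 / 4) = 23296 / 104805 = 0.22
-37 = -37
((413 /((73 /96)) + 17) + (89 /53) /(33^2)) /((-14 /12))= -4719993820 /9831129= -480.11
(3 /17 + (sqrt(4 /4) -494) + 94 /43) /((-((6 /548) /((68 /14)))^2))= 610333044736 /6321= 96556406.38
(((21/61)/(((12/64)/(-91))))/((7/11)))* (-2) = 32032/61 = 525.11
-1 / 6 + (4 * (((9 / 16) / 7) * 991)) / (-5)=-26827 / 420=-63.87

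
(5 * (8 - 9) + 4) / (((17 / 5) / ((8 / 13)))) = -40 / 221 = -0.18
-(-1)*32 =32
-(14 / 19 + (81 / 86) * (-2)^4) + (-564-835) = -1155897 / 817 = -1414.81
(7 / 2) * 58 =203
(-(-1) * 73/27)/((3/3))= 73/27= 2.70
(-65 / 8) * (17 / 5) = -221 / 8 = -27.62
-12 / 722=-6 / 361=-0.02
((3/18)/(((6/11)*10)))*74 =407/180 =2.26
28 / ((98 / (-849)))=-1698 / 7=-242.57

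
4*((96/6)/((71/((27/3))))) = 576/71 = 8.11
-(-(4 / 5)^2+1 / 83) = 1303 / 2075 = 0.63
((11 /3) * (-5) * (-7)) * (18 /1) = 2310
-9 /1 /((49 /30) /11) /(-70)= 297 /343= 0.87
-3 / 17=-0.18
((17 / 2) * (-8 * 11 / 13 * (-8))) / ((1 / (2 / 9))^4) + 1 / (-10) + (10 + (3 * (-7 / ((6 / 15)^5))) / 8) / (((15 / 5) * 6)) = -2765065393 / 218350080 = -12.66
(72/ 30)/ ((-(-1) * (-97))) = -12/ 485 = -0.02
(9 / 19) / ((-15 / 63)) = -189 / 95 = -1.99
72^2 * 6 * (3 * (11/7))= 1026432/7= 146633.14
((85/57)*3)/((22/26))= 1105/209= 5.29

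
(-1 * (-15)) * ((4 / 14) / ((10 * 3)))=1 / 7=0.14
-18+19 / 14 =-233 / 14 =-16.64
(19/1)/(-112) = -19/112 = -0.17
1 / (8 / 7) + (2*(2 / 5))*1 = 67 / 40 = 1.68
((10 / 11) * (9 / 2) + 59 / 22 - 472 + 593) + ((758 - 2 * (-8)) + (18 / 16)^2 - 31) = 613915 / 704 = 872.04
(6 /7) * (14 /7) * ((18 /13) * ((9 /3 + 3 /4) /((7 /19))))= 15390 /637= 24.16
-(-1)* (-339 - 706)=-1045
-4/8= -1/2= -0.50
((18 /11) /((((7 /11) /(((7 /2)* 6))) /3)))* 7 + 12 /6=1136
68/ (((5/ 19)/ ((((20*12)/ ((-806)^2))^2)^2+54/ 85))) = 164.16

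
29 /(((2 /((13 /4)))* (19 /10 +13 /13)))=65 /4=16.25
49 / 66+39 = 2623 / 66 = 39.74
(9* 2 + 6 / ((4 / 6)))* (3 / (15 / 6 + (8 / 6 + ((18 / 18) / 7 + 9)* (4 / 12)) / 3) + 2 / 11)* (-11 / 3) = -46404 / 499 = -92.99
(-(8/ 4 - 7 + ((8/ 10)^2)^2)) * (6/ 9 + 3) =16.83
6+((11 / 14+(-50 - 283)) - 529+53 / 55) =-657773 / 770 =-854.25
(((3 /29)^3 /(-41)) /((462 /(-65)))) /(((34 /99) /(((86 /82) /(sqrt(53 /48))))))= 226395*sqrt(159) /258573812063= 0.00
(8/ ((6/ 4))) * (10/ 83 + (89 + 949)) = 1378624/ 249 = 5536.64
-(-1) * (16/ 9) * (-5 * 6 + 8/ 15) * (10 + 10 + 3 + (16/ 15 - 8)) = -1704352/ 2025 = -841.66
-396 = -396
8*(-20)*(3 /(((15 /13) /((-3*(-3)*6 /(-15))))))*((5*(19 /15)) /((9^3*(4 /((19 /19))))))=3952 /1215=3.25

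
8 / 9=0.89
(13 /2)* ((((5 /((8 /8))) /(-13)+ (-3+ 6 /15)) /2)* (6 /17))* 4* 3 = -3492 /85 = -41.08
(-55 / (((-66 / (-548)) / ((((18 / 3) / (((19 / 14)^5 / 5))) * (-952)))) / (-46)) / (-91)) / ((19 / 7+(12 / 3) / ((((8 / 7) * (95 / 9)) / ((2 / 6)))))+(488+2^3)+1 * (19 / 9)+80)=29040095153664000 / 11780945289919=2465.01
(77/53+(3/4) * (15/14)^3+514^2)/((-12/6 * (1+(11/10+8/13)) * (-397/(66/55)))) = 5993972106135/40761971824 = 147.05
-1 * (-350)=350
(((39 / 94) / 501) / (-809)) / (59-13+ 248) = -0.00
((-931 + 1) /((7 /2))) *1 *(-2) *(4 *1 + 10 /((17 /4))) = 401760 /119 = 3376.13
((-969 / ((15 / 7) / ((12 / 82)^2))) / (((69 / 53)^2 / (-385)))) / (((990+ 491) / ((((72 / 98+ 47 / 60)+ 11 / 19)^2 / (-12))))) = -4287595698067 / 7877423005200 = -0.54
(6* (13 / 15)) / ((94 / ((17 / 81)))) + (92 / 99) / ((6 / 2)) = 67291 / 209385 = 0.32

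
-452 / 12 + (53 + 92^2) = 25438 / 3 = 8479.33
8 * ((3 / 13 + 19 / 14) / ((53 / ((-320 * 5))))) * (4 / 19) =-7398400 / 91637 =-80.74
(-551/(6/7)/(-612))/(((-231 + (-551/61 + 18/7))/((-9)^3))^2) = 9.90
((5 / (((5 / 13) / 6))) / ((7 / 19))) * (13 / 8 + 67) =406809 / 28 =14528.89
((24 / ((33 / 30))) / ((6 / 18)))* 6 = 392.73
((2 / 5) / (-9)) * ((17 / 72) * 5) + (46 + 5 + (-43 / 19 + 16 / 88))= 3309023 / 67716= 48.87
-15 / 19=-0.79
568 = 568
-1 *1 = -1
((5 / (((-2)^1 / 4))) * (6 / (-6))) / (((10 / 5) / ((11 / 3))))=55 / 3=18.33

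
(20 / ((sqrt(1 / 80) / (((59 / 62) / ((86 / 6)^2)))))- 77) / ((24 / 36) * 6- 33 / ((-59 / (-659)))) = 649 / 3073- 1253160 * sqrt(5) / 1232989009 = 0.21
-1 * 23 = -23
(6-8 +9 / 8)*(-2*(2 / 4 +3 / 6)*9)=63 / 4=15.75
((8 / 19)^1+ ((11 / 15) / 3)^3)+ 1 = 2485664 / 1731375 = 1.44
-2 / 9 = -0.22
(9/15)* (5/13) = 3/13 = 0.23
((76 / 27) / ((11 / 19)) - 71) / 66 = -19643 / 19602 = -1.00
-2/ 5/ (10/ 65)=-13/ 5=-2.60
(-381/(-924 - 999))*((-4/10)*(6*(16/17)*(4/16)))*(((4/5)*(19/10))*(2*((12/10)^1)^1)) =-2779776/6810625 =-0.41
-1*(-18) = 18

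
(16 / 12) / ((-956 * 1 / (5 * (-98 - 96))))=970 / 717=1.35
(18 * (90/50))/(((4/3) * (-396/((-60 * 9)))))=729/22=33.14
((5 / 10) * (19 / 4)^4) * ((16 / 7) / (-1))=-130321 / 224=-581.79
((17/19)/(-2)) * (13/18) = -221/684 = -0.32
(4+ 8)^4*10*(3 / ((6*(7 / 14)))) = 207360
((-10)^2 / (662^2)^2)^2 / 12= 625 / 27664649924304580577472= 0.00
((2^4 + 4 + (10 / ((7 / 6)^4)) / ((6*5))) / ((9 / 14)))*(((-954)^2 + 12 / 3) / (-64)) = -1378035445 / 3087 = -446399.56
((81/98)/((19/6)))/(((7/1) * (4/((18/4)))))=2187/52136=0.04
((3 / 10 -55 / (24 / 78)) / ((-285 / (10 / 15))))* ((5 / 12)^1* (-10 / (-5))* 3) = 3569 / 3420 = 1.04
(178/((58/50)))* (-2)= -8900/29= -306.90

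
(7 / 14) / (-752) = -1 / 1504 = -0.00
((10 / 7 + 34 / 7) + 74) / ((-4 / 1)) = -281 / 14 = -20.07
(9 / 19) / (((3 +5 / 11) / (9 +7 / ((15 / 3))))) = 2574 / 1805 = 1.43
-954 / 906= -159 / 151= -1.05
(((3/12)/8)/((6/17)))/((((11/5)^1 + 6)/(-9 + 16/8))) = -595/7872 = -0.08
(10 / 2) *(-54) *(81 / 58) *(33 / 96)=-120285 / 928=-129.62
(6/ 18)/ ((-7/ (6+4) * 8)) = -5/ 84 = -0.06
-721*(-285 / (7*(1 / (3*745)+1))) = 65608425 / 2236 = 29341.87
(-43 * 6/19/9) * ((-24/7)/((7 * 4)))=172/931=0.18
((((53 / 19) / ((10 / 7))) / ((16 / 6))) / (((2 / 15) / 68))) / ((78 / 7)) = 33.51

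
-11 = -11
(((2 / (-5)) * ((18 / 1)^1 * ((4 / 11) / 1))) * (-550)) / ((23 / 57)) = 3568.70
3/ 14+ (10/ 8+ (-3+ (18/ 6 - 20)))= -519/ 28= -18.54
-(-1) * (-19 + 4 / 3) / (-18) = 53 / 54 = 0.98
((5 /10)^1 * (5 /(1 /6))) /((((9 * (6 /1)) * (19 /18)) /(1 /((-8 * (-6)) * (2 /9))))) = 15 /608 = 0.02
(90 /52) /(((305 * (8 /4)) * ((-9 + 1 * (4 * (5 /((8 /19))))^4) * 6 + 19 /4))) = 18 /193770724433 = 0.00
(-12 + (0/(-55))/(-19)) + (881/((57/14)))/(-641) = -450778/36537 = -12.34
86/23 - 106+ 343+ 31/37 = 205582/851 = 241.58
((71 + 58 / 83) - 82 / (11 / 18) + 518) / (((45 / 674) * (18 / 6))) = 93435946 / 41085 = 2274.21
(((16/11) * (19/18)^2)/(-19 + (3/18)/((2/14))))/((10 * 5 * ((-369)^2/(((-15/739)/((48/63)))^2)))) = -0.00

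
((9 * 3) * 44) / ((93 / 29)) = 11484 / 31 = 370.45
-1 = -1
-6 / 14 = -3 / 7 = -0.43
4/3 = 1.33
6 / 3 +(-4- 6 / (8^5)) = -32771 / 16384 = -2.00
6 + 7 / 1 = 13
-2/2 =-1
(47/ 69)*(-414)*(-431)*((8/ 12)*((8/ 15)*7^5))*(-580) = -1263785289088/ 3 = -421261763029.33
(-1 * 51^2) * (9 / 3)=-7803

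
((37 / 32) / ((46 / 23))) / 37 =1 / 64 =0.02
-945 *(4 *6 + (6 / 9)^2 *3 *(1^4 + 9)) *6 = -211680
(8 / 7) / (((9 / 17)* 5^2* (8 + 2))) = 68 / 7875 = 0.01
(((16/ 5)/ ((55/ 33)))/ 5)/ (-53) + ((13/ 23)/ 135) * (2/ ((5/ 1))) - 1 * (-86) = 353791832/ 4114125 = 85.99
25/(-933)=-25/933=-0.03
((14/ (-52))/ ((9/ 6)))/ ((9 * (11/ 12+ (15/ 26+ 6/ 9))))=-28/ 3033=-0.01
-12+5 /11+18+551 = 6132 /11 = 557.45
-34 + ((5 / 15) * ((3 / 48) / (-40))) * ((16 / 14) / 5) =-285601 / 8400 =-34.00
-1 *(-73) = 73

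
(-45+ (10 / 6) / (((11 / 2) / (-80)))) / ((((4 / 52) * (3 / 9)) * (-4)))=29705 / 44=675.11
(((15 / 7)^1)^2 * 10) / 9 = 250 / 49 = 5.10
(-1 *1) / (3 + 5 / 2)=-2 / 11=-0.18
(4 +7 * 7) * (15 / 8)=795 / 8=99.38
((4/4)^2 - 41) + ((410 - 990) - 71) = -691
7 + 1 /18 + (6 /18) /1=133 /18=7.39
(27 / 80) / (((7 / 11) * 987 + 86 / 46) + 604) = 759 / 2775040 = 0.00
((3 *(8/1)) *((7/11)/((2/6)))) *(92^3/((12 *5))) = 32704896/55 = 594634.47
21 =21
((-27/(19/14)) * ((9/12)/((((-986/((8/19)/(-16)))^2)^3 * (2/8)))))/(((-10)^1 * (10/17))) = 567/154610061621182297574130278400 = 0.00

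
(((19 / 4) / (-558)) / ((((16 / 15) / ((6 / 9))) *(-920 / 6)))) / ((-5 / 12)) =-19 / 228160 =-0.00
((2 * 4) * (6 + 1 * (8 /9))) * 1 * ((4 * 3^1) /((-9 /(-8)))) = 15872 /27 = 587.85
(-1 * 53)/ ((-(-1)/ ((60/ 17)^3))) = -11448000/ 4913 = -2330.14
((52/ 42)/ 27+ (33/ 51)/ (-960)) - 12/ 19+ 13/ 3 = 219589619/ 58605120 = 3.75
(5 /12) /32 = 5 /384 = 0.01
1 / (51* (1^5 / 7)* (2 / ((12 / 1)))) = 14 / 17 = 0.82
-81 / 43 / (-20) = 81 / 860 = 0.09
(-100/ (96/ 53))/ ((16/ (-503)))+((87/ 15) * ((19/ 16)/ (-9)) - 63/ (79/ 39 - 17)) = 731237381/ 420480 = 1739.05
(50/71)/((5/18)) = 2.54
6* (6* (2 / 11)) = 72 / 11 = 6.55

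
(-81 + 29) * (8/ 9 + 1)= -884/ 9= -98.22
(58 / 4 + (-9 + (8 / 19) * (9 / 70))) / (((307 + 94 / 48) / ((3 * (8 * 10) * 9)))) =38294208 / 986195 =38.83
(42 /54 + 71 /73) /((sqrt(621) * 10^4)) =sqrt(69) /1182600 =0.00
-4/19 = -0.21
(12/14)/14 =0.06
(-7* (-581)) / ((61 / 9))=36603 / 61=600.05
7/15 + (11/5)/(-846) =0.46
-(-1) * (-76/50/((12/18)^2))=-171/50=-3.42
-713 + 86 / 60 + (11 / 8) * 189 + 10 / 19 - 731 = -2695337 / 2280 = -1182.17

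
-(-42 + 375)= -333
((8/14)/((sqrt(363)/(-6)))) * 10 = -80 * sqrt(3)/77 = -1.80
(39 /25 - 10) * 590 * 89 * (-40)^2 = -709095040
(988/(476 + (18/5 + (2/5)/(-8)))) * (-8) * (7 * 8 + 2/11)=-32564480/35167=-926.00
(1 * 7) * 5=35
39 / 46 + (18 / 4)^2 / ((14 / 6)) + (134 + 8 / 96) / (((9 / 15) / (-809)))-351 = -524916193 / 2898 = -181130.50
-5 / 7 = -0.71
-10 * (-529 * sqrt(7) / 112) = 2645 * sqrt(7) / 56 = 124.96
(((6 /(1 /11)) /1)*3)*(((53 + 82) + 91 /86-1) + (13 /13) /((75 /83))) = 28982679 /1075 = 26960.63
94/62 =47/31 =1.52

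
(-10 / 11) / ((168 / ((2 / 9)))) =-5 / 4158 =-0.00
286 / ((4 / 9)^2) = 11583 / 8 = 1447.88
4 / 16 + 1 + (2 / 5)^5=15753 / 12500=1.26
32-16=16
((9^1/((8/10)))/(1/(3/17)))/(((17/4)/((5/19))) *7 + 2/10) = 45/2567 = 0.02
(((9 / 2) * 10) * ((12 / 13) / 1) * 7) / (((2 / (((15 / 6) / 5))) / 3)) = 2835 / 13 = 218.08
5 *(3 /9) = 5 /3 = 1.67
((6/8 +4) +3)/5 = 1.55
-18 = -18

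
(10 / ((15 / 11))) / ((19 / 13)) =286 / 57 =5.02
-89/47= -1.89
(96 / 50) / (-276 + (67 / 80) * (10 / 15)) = -1152 / 165265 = -0.01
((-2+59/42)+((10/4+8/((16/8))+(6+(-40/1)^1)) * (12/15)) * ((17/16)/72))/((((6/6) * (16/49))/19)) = -493297/9216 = -53.53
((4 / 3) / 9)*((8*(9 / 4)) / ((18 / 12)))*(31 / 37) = 496 / 333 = 1.49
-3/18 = -1/6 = -0.17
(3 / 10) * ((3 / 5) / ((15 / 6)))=9 / 125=0.07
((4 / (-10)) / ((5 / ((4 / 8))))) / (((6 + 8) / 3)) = -3 / 350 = -0.01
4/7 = 0.57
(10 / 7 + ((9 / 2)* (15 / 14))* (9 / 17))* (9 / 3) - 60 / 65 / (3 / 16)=7.02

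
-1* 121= -121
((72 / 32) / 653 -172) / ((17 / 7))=-70.82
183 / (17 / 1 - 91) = -183 / 74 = -2.47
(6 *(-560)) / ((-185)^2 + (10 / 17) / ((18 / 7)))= -25704 / 261823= -0.10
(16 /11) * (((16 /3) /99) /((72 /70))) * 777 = 580160 /9801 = 59.19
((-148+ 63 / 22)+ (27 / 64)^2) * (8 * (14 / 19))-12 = -866.49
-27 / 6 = -9 / 2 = -4.50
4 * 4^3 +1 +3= 260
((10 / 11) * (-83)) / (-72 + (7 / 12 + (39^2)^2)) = -1992 / 61072957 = -0.00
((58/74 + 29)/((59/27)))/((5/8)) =238032/10915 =21.81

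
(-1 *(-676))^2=456976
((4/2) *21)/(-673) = -42/673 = -0.06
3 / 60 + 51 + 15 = 1321 / 20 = 66.05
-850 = -850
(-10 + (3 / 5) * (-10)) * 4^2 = -256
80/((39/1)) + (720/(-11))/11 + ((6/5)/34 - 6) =-3956533/401115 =-9.86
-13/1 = -13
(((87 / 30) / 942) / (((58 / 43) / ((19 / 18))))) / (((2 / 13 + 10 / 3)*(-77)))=-10621 / 1183754880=-0.00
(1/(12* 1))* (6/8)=1/16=0.06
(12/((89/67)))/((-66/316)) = -42344/979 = -43.25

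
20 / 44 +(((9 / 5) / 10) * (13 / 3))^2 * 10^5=669245 / 11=60840.45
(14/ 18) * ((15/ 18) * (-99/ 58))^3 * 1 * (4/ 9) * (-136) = 19798625/ 146334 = 135.30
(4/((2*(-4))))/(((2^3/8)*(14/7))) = -1/4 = -0.25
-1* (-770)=770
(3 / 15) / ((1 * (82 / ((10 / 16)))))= 1 / 656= 0.00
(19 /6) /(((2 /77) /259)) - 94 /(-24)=94741 /3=31580.33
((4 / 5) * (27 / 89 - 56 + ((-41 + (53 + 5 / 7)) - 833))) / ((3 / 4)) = -8731792 / 9345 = -934.38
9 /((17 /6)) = 54 /17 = 3.18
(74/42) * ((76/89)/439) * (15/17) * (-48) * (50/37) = -912000/4649449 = -0.20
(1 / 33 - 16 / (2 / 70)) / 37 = -18479 / 1221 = -15.13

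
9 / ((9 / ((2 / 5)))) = 0.40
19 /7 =2.71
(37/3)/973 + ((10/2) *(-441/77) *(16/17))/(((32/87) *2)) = -79967519/2183412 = -36.63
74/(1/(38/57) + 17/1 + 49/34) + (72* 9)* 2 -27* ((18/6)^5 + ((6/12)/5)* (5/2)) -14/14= -7144817/1356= -5269.04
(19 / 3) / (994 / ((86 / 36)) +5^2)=817 / 56901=0.01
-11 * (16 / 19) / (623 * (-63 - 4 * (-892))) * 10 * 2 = -704 / 8297737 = -0.00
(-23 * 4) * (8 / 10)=-368 / 5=-73.60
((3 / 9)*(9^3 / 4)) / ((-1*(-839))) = 243 / 3356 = 0.07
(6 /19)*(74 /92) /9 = 37 /1311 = 0.03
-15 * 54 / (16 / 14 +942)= -2835 / 3301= -0.86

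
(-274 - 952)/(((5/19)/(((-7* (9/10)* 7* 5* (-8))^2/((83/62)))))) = -4493998490688/415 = -10828912025.75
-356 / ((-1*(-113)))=-356 / 113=-3.15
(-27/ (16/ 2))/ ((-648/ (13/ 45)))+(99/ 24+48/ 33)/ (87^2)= 179183/ 79928640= 0.00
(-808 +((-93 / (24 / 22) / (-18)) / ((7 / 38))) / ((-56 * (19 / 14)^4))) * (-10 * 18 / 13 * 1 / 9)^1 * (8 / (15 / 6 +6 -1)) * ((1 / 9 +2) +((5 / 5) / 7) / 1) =2989.15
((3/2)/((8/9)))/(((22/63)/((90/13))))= 76545/2288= 33.45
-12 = -12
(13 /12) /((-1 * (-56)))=13 /672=0.02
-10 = -10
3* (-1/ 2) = -3/ 2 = -1.50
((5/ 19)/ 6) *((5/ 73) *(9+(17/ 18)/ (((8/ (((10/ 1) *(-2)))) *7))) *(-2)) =-54575/ 1048572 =-0.05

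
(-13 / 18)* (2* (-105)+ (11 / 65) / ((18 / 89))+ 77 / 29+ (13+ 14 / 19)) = 124273831 / 892620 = 139.22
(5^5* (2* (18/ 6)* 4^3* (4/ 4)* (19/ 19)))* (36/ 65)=8640000/ 13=664615.38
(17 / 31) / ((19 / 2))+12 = 7102 / 589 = 12.06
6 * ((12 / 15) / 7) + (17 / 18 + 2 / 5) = 1279 / 630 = 2.03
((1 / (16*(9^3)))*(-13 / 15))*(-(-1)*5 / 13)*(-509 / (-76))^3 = -131872229 / 15360648192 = -0.01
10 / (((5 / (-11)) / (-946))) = 20812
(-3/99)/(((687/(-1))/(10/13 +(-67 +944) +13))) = 3860/98241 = 0.04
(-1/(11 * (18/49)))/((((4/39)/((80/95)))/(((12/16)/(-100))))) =637/41800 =0.02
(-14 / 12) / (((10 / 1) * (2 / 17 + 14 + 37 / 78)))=-1547 / 193490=-0.01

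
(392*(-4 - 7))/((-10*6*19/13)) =14014/285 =49.17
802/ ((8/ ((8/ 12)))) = 401/ 6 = 66.83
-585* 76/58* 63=-1400490/29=-48292.76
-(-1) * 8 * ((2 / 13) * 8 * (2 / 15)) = 256 / 195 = 1.31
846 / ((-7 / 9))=-7614 / 7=-1087.71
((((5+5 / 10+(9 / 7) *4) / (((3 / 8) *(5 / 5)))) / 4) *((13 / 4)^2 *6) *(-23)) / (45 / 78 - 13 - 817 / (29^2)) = 6331989079 / 8200780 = 772.12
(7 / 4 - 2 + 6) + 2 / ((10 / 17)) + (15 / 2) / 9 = 599 / 60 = 9.98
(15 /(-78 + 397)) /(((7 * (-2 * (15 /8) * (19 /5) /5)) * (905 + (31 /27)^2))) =-36450 /14015886731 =-0.00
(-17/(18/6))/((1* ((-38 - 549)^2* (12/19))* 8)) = -323/99235872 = -0.00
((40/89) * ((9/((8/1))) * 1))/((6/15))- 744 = -132207/178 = -742.74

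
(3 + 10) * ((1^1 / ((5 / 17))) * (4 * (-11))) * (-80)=155584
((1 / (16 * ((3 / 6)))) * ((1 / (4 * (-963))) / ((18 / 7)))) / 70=-1 / 5546880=-0.00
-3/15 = -1/5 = -0.20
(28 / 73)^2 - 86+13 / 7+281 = 7348850 / 37303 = 197.00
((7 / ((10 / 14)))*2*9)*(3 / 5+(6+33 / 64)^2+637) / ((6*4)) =2047341471 / 409600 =4998.39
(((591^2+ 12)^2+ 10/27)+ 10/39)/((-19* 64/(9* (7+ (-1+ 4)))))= -214119827736095/23712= -9030019725.71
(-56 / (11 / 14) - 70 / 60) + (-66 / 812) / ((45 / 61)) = -72.55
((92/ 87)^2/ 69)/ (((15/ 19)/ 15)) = 6992/ 22707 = 0.31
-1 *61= -61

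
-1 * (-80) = 80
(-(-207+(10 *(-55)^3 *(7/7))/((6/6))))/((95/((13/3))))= 21631441/285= 75899.79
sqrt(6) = 2.45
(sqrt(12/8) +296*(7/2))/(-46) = -518/23 - sqrt(6)/92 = -22.55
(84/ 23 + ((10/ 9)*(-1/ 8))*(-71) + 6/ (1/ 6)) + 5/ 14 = 49.87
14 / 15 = 0.93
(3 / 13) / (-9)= -1 / 39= -0.03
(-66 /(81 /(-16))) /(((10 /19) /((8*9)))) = 26752 /15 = 1783.47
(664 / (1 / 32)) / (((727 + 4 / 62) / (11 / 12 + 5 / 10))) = 2799424 / 67617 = 41.40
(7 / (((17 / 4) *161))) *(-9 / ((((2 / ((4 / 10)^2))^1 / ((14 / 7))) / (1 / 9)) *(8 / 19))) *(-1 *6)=228 / 9775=0.02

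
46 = 46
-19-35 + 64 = 10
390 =390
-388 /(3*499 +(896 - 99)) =-194 /1147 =-0.17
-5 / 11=-0.45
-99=-99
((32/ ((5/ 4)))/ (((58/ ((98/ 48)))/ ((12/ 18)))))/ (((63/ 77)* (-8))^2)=5929/ 422820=0.01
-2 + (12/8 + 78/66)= 15/22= 0.68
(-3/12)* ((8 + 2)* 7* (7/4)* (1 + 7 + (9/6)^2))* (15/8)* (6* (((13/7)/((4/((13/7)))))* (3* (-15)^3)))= 15785128125/512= 30830328.37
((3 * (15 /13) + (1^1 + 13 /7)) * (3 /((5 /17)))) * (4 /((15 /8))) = 12512 /91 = 137.49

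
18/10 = 1.80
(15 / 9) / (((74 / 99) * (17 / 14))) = 1155 / 629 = 1.84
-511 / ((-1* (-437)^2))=511 / 190969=0.00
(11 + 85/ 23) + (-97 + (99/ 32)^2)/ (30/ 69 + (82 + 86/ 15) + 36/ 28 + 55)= 115770470657/ 8216256512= 14.09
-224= -224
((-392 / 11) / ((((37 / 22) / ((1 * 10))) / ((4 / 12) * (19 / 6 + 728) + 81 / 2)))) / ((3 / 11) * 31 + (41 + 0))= -6893810 / 5661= -1217.77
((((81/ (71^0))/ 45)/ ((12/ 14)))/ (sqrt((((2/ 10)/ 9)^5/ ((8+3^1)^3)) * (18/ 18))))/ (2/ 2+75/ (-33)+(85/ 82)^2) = -128142630 * sqrt(55)/ 181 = -5250448.50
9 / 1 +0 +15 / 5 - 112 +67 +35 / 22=-691 / 22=-31.41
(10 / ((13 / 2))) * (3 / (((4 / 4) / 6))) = 360 / 13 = 27.69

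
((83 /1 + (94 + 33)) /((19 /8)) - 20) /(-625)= -52 /475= -0.11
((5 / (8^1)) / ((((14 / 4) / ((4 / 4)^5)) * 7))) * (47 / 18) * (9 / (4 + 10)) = 235 / 5488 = 0.04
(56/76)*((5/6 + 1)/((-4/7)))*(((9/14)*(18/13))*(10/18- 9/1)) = 231/13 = 17.77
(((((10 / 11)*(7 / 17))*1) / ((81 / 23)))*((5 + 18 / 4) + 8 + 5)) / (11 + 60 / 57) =76475 / 385407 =0.20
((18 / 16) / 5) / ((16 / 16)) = 9 / 40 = 0.22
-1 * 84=-84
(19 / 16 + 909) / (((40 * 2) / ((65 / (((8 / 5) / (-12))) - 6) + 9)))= -14111547 / 2560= -5512.32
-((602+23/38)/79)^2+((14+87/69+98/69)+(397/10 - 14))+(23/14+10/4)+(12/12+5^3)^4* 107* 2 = 1173909087556352952247/21763989660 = 53938138452.34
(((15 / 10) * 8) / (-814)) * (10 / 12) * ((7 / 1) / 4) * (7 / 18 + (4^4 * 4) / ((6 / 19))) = -2043125 / 29304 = -69.72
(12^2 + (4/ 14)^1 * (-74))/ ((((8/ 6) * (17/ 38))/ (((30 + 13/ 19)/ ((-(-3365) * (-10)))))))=-75207/ 400435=-0.19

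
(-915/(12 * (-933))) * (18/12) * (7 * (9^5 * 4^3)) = 1008556920/311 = 3242948.30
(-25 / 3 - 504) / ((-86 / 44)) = 33814 / 129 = 262.12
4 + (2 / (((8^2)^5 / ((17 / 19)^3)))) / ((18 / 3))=88377542054705 / 22094385512448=4.00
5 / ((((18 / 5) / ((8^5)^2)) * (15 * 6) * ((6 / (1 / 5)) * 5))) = 134217728 / 1215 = 110467.27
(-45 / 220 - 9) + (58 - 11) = 1663 / 44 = 37.80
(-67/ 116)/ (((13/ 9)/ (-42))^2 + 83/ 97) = -232150779/ 344397185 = -0.67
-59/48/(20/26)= -767/480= -1.60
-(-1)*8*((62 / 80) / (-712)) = -31 / 3560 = -0.01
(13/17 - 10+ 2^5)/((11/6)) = 2322/187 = 12.42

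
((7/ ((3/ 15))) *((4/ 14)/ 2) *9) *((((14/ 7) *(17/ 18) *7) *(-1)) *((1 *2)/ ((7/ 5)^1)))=-850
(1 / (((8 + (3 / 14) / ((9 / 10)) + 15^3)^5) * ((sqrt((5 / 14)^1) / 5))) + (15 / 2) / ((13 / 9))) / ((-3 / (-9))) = 15.58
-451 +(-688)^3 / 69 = -325691791 / 69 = -4720170.88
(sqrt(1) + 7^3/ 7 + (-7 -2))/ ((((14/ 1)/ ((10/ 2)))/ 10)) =1025/ 7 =146.43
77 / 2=38.50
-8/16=-1/2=-0.50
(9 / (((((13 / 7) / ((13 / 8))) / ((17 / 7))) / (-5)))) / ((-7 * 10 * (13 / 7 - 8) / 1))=-153 / 688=-0.22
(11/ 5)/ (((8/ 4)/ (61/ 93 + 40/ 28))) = 2.29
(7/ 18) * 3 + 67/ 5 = 14.57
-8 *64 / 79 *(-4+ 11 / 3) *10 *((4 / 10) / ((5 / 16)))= 32768 / 1185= 27.65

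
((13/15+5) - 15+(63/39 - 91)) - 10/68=-654149/6630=-98.67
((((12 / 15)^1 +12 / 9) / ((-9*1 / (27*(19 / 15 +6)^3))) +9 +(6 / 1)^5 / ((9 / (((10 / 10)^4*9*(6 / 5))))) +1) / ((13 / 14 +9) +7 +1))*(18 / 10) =1626685508 / 2353125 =691.29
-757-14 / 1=-771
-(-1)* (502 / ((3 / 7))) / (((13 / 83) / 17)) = 4958254 / 39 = 127134.72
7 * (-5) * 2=-70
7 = 7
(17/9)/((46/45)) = 85/46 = 1.85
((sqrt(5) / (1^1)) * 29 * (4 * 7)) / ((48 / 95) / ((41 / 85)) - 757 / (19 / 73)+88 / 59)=-0.62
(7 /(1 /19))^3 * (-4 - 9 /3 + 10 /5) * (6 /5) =-14115822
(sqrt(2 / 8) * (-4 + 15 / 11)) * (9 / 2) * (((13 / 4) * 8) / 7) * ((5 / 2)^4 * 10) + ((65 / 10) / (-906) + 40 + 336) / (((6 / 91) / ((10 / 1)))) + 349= 81651921497 / 1674288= 48768.15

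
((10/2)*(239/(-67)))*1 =-1195/67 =-17.84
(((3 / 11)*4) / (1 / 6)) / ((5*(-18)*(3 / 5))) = -4 / 33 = -0.12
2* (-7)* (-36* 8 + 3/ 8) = 16107/ 4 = 4026.75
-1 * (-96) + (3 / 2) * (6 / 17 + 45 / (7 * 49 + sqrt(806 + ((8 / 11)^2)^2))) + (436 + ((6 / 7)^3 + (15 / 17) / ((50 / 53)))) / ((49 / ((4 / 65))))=30905478400544054081 / 317705605927432450 - 49005 * sqrt(1311638) / 3421388534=97.26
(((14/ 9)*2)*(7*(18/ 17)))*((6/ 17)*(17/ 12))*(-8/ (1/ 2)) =-3136/ 17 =-184.47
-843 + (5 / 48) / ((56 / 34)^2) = -842.96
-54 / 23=-2.35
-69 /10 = -6.90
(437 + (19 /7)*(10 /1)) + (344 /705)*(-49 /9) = 20496913 /44415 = 461.49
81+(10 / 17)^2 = 23509 / 289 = 81.35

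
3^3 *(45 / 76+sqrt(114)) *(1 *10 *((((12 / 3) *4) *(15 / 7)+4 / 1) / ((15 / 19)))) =54270 / 7+91656 *sqrt(114) / 7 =147555.47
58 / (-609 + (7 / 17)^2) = -8381 / 87976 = -0.10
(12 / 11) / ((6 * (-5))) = -0.04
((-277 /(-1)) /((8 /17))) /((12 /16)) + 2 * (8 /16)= 4715 /6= 785.83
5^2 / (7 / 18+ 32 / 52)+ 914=938.89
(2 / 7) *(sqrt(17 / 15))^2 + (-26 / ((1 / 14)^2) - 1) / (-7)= 10927 / 15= 728.47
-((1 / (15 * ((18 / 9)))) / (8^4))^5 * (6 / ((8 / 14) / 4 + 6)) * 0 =0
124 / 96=31 / 24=1.29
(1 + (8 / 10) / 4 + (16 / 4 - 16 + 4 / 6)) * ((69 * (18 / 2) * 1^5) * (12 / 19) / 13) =-305.72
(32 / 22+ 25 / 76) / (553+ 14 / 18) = 1917 / 595232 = 0.00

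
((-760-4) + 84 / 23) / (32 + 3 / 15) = -87440 / 3703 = -23.61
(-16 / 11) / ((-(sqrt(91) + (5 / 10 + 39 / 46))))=-5704 / 259479 + 4232 * sqrt(91) / 259479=0.13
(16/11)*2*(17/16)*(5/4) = 85/22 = 3.86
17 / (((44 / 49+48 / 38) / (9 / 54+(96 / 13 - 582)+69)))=-623979475 / 156936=-3976.01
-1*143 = -143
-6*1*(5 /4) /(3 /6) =-15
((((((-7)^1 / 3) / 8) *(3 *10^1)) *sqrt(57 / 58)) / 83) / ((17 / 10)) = -175 *sqrt(3306) / 163676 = -0.06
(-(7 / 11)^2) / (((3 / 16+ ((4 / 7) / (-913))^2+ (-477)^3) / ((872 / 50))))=115386451264 / 1773179749399176725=0.00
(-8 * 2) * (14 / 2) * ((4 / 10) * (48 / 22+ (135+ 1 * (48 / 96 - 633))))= 1220464 / 55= 22190.25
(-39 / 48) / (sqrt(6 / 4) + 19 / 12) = -741 / 580 + 117 * sqrt(6) / 290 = -0.29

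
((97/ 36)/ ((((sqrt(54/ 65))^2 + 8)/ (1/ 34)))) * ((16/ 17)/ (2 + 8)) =1261/ 1492974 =0.00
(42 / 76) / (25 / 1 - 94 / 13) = 13 / 418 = 0.03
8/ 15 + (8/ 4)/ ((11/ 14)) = 508/ 165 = 3.08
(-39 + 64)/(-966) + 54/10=25957/4830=5.37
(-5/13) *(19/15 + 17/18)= -199/234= -0.85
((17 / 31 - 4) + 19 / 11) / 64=-147 / 5456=-0.03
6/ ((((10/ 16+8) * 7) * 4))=4/ 161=0.02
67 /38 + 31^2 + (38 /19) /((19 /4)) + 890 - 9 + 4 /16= 1844.43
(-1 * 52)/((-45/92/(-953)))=-4559152/45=-101314.49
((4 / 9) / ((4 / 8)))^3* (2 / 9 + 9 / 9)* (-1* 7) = -39424 / 6561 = -6.01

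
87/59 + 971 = 57376/59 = 972.47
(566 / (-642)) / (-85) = 283 / 27285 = 0.01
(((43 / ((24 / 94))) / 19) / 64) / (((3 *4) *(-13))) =-0.00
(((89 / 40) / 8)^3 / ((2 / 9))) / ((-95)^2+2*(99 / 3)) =6344721 / 595787776000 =0.00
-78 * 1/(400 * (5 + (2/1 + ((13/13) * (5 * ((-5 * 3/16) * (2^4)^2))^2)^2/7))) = -273/414720000009800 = -0.00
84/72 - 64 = -377/6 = -62.83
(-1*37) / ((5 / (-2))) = 74 / 5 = 14.80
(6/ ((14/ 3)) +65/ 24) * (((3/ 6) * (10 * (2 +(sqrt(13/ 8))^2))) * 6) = 97295/ 224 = 434.35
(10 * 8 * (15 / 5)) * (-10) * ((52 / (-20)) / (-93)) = -2080 / 31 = -67.10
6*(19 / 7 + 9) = 492 / 7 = 70.29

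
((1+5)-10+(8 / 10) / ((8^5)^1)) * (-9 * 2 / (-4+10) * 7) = 3440619 / 40960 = 84.00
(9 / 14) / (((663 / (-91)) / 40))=-60 / 17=-3.53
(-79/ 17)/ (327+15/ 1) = -79/ 5814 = -0.01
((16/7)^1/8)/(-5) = -0.06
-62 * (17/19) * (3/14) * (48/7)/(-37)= 75888/34447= 2.20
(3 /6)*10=5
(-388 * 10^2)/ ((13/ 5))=-194000/ 13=-14923.08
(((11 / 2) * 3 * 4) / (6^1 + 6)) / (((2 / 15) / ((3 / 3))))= 165 / 4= 41.25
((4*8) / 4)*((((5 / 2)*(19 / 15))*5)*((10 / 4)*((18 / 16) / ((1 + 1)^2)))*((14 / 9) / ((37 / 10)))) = 16625 / 444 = 37.44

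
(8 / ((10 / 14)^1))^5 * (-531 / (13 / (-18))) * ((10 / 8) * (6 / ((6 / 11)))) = 14475709366272 / 8125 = 1781625768.16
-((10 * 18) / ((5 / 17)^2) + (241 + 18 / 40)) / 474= -9289 / 1896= -4.90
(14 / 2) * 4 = 28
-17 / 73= -0.23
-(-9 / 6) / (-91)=-3 / 182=-0.02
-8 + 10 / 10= -7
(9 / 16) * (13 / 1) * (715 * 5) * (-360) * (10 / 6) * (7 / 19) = -219594375 / 38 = -5778799.34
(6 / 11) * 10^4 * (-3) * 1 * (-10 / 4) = 450000 / 11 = 40909.09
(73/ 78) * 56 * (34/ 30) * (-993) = -11501588/ 195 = -58982.50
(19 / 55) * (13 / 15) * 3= 247 / 275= 0.90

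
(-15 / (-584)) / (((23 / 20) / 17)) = 0.38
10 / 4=5 / 2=2.50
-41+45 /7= -242 /7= -34.57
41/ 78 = 0.53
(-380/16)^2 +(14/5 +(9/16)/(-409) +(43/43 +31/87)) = 101094407/177915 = 568.22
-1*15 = -15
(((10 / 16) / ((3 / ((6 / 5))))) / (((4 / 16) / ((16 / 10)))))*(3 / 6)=4 / 5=0.80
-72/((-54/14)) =56/3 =18.67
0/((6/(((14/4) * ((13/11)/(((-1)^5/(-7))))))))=0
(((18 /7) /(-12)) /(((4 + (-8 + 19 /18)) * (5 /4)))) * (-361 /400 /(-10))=9747 /1855000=0.01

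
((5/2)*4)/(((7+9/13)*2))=13/20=0.65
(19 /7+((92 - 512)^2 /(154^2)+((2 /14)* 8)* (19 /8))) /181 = 10898 /153307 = 0.07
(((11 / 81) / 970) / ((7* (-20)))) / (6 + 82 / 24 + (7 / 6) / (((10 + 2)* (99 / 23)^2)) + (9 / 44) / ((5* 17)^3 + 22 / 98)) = -60078949524 / 566048432495597275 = -0.00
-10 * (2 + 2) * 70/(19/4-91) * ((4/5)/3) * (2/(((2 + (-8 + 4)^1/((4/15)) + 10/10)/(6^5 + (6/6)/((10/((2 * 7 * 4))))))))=-11227.56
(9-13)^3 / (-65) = 64 / 65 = 0.98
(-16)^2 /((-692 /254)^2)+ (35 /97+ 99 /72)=841345019 /23224904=36.23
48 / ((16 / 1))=3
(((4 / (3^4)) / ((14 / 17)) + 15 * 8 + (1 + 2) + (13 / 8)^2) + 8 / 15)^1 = 22903883 / 181440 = 126.23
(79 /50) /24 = 79 /1200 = 0.07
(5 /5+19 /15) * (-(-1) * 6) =13.60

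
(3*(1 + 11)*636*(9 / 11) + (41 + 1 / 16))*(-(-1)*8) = 3304251 / 22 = 150193.23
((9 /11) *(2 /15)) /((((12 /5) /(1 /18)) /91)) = 91 /396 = 0.23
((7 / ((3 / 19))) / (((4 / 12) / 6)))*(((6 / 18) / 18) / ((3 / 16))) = 2128 / 27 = 78.81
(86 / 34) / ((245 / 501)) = 21543 / 4165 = 5.17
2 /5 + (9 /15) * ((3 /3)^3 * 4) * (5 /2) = 32 /5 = 6.40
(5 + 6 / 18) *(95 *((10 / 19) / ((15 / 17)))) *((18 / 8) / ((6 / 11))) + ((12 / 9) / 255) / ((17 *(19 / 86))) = 308045444 / 247095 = 1246.67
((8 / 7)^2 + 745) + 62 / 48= 879175 / 1176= 747.60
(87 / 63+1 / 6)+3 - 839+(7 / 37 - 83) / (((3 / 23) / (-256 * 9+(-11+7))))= 758598175 / 518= 1464475.24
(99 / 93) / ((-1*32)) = -33 / 992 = -0.03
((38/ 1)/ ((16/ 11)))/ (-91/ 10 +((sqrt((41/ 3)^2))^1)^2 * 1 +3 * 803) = 9405/ 931204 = 0.01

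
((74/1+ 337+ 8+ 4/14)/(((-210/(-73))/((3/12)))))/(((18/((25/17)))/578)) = 18211675/10584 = 1720.68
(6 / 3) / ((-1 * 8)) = -1 / 4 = -0.25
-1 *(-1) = 1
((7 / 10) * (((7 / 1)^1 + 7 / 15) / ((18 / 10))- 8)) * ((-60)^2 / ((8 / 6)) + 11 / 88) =-1965691 / 270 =-7280.34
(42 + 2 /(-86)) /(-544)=-1805 /23392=-0.08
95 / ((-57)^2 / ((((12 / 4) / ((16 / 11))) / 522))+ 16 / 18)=9405 / 81407032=0.00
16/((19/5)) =4.21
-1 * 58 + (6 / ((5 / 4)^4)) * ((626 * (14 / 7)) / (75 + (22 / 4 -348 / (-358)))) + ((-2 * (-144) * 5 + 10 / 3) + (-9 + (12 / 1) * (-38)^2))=1024970298703 / 54688125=18742.10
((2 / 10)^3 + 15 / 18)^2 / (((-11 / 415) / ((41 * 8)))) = -2709883766 / 309375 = -8759.22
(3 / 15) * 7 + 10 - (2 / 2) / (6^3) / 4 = 49243 / 4320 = 11.40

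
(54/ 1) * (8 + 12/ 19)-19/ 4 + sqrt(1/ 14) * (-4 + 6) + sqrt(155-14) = sqrt(14)/ 7 + sqrt(141) + 35063/ 76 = 473.76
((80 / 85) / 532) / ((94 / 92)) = 184 / 106267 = 0.00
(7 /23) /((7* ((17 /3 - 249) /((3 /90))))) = -1 /167900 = -0.00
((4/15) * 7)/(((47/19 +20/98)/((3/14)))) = 1862/12465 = 0.15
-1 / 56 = -0.02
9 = 9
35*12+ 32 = 452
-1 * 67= -67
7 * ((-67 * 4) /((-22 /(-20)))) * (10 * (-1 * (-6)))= -1125600 /11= -102327.27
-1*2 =-2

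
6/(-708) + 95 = 11209/118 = 94.99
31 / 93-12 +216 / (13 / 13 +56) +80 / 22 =-2659 / 627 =-4.24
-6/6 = -1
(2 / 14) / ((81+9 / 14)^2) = 28 / 1306449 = 0.00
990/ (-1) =-990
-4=-4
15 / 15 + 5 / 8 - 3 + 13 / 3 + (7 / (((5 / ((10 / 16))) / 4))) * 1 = 155 / 24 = 6.46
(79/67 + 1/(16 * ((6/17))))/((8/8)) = 8723/6432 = 1.36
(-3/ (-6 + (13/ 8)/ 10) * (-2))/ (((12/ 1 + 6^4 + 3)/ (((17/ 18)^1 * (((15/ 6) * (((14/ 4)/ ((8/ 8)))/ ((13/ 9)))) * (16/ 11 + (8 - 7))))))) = -321300/ 29183297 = -0.01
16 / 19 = 0.84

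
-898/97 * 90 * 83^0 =-80820/97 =-833.20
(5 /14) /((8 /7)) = 0.31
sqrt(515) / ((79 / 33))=33 * sqrt(515) / 79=9.48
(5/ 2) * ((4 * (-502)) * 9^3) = -3659580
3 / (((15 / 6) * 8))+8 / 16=13 / 20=0.65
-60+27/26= -58.96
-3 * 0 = 0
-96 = -96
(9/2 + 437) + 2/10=4417/10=441.70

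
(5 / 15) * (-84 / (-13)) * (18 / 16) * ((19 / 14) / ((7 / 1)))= 171 / 364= 0.47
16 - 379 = -363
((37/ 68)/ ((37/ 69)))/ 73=69/ 4964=0.01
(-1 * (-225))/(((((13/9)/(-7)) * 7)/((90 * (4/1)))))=-729000/13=-56076.92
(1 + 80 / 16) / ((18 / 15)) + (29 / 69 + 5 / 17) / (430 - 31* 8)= 534134 / 106743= 5.00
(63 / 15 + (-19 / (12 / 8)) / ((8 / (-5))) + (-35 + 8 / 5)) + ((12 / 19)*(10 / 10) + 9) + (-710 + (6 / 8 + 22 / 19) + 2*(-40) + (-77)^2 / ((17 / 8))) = 9643361 / 4845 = 1990.37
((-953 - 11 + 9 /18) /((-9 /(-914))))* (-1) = 880639 /9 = 97848.78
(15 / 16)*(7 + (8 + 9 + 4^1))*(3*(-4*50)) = -15750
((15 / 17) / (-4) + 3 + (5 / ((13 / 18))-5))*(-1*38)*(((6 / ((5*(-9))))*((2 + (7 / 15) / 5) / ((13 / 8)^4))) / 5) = 50791755776 / 35504893125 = 1.43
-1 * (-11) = 11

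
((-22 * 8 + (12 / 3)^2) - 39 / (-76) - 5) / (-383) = 12501 / 29108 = 0.43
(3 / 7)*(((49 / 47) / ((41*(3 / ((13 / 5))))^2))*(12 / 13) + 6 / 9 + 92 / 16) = 21728381 / 7900700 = 2.75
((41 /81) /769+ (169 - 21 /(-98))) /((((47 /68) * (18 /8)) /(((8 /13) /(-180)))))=-8027438896 /21579214293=-0.37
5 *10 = 50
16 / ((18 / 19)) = 152 / 9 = 16.89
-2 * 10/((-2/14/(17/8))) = 595/2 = 297.50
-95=-95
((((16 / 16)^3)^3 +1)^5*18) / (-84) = -48 / 7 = -6.86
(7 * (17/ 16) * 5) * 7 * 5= 20825/ 16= 1301.56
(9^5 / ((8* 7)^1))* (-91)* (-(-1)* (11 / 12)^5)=-508760109 / 8192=-62104.51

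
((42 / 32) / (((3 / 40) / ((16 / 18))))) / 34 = 70 / 153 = 0.46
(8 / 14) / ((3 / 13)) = 52 / 21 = 2.48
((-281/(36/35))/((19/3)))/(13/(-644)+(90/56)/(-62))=14024710/14991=935.54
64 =64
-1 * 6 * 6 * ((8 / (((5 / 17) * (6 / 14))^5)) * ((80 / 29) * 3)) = -12218130738688 / 163125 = -74900418.32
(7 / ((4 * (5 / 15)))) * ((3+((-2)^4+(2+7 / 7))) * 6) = 693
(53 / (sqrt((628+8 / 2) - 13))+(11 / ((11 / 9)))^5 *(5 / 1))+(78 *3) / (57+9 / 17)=53 *sqrt(619) / 619+48125598 / 163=295251.20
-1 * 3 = -3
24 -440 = -416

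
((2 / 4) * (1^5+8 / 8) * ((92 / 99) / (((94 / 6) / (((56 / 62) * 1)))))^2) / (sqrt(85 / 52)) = 13271552 * sqrt(1105) / 196501517685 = 0.00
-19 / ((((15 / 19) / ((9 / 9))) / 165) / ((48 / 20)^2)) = -571824 / 25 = -22872.96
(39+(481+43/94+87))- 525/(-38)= 554797/893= 621.27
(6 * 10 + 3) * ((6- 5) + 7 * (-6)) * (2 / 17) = -5166 / 17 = -303.88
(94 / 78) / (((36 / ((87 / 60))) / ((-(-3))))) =1363 / 9360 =0.15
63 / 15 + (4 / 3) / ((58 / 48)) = 769 / 145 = 5.30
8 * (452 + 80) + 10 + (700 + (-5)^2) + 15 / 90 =29947 / 6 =4991.17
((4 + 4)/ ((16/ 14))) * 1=7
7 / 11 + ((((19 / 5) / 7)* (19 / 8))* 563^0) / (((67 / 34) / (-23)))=-14.41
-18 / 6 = -3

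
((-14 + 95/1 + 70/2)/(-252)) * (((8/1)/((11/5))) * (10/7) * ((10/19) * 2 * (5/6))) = -580000/276507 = -2.10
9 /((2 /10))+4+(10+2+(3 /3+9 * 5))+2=109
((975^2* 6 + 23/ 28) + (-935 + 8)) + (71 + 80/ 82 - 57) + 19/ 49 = 45828015689/ 8036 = 5702839.18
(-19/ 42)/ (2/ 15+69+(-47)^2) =-95/ 478408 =-0.00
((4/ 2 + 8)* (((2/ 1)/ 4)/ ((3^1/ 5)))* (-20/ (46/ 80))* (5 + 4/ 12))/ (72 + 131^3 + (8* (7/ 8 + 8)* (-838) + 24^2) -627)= -0.00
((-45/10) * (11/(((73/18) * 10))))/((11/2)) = -81/365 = -0.22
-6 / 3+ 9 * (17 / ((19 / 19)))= 151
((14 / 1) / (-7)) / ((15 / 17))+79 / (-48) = -313 / 80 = -3.91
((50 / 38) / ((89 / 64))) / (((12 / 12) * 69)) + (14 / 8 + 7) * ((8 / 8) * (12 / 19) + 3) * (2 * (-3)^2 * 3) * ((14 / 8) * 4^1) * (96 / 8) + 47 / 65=1093162848563 / 7584135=144138.11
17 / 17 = 1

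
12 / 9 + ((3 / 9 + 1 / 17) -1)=37 / 51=0.73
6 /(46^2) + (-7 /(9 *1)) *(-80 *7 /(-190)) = -2.29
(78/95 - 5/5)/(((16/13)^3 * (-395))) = 37349/153702400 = 0.00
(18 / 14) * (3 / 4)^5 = 2187 / 7168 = 0.31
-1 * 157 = -157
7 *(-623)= -4361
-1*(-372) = 372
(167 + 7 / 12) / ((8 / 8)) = 2011 / 12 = 167.58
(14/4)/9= 7/18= 0.39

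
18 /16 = 9 /8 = 1.12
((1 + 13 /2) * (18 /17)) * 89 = 12015 /17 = 706.76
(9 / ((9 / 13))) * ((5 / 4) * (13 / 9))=845 / 36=23.47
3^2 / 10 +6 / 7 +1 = 193 / 70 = 2.76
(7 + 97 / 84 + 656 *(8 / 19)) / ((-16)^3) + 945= 944.93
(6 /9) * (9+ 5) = 28 /3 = 9.33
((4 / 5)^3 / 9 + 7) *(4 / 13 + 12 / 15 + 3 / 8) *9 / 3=2040323 / 65000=31.39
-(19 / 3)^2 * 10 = -3610 / 9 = -401.11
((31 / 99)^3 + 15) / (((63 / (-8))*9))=-16667744 / 78594219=-0.21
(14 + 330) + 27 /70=24107 /70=344.39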